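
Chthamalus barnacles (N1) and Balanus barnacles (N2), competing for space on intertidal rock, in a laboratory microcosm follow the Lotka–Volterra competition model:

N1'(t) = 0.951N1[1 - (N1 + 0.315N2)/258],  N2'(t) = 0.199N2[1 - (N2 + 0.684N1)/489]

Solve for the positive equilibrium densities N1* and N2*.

N1* ≈ 133, N2* ≈ 398

Setting both brackets to zero gives the nullclines N1 + 0.315N2 = 258 and 0.684N1 + N2 = 489.
Substituting N2 = 489 - 0.684N1 into the first: N1(1 - 0.315·0.684) = 258 - 0.315·489.
So N1* = 104/0.785 = 133, and then N2* = 489 - 0.684·133 = 398.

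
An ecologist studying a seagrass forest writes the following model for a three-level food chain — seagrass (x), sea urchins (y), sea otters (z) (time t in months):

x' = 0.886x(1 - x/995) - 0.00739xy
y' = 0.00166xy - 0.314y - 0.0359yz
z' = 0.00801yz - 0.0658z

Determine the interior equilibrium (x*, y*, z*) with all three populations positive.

From dz/dt = 0: 0.00801y* = 0.0658, so y* = 8.21.
From dx/dt = 0: 0.886(1 - x*/995) = 0.00739·8.21, giving x* = 995·(1 - 0.0685) = 927.
From dy/dt = 0: 0.00166·927 - 0.314 = 0.0359z*, so z* = 1.22/0.0359 = 34.1.

x* ≈ 927, y* ≈ 8.21, z* ≈ 34.1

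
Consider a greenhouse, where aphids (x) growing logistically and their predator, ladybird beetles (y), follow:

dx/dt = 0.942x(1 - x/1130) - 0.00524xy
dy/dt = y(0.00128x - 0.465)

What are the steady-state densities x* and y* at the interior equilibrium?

From dy/dt = 0 with y > 0: 0.00128x* = 0.465, so x* = 363.
Substitute into dx/dt = 0: 0.942(1 - 363/1130) = 0.00524y*.
The bracket is 0.679, giving y* = 0.639/0.00524 = 122.

x* ≈ 363, y* ≈ 122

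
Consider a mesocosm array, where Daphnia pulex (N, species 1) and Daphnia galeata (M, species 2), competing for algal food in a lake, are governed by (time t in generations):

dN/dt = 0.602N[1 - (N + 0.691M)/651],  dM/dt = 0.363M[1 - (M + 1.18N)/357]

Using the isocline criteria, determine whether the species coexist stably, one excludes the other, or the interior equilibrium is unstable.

species 1 excludes species 2

Compare the nullcline intercepts: K1/α12 = 651/0.691 = 942 > K2 = 357; K2/α21 = 357/1.18 = 303 < K1 = 651.
Since the inequalities point opposite ways, species 1 can invade but species 2 cannot.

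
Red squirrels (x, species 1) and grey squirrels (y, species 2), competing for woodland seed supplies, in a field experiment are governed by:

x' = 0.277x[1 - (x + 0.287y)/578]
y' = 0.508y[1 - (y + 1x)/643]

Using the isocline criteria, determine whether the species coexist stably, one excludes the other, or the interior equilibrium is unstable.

Compare the nullcline intercepts: K1/α12 = 578/0.287 = 2010 > K2 = 643; K2/α21 = 643/1 = 643 > K1 = 578.
Since both inequalities hold, each species can invade when rare, so the interior equilibrium is stable.

stable coexistence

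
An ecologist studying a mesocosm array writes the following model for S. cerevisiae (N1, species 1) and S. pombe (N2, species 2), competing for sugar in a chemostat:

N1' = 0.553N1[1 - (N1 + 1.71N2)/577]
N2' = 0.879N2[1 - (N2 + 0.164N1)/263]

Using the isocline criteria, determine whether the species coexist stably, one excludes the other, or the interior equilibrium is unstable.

stable coexistence

Compare the nullcline intercepts: K1/α12 = 577/1.71 = 337 > K2 = 263; K2/α21 = 263/0.164 = 1600 > K1 = 577.
Since both inequalities hold, each species can invade when rare, so the interior equilibrium is stable.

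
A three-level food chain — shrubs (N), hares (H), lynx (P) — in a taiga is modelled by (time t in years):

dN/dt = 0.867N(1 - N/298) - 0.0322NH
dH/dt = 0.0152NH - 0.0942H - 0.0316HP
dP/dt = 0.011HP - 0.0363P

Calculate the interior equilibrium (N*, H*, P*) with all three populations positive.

N* ≈ 261, H* ≈ 3.3, P* ≈ 123

From dP/dt = 0: 0.011H* = 0.0363, so H* = 3.3.
From dN/dt = 0: 0.867(1 - N*/298) = 0.0322·3.3, giving N* = 298·(1 - 0.123) = 261.
From dH/dt = 0: 0.0152·261 - 0.0942 = 0.0316P*, so P* = 3.88/0.0316 = 123.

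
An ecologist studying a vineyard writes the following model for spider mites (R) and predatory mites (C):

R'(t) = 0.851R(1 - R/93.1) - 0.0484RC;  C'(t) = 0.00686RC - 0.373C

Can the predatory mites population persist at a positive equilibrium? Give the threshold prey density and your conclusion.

The predator equation gives dC/dt > 0 only when R > 0.373/0.00686 = 54.4.
Without the predator, R → K = 93.1. Since 93.1 > 54.4, the predator can invade and persist.

Threshold R = 54.4; K > 54.4, so yes, the predator persists.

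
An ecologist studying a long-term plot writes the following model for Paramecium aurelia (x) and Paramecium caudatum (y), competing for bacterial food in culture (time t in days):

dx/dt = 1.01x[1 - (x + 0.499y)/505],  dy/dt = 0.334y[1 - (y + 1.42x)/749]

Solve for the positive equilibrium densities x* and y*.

Setting both brackets to zero gives the nullclines x + 0.499y = 505 and 1.42x + y = 749.
Substituting y = 749 - 1.42x into the first: x(1 - 0.499·1.42) = 505 - 0.499·749.
So x* = 131/0.291 = 450, and then y* = 749 - 1.42·450 = 109.

x* ≈ 450, y* ≈ 109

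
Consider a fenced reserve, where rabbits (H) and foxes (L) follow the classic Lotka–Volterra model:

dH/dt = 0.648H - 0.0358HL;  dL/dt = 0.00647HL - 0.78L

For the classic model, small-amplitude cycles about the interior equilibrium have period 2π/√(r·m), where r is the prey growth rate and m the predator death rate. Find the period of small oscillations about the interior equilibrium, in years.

T ≈ 8.84 years

Here r = 0.648 and m = 0.78, so r·m = 0.505.
ω = √0.505 = 0.711 per year, hence T = 2π/ω ≈ 8.84 years.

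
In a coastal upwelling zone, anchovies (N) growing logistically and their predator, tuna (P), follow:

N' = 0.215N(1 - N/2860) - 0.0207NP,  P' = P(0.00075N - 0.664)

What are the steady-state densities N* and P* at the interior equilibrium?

N* ≈ 885, P* ≈ 7.17

From dP/dt = 0 with P > 0: 0.00075N* = 0.664, so N* = 885.
Substitute into dN/dt = 0: 0.215(1 - 885/2860) = 0.0207P*.
The bracket is 0.69, giving P* = 0.148/0.0207 = 7.17.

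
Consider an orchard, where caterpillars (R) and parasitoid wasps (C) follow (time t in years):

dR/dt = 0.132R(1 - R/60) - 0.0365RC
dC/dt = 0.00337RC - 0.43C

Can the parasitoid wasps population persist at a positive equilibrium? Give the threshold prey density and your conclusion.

The predator equation gives dC/dt > 0 only when R > 0.43/0.00337 = 128.
Without the predator, R → K = 60. Since 60 < 128, the predator cannot invade.

Threshold R = 128; K < 128, so no, the predator goes extinct.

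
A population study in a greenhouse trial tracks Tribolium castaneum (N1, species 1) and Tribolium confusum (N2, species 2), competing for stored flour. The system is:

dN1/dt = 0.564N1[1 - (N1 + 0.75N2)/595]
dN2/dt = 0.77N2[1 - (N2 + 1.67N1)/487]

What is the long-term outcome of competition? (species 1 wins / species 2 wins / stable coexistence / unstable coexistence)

Compare the nullcline intercepts: K1/α12 = 595/0.75 = 793 > K2 = 487; K2/α21 = 487/1.67 = 292 < K1 = 595.
Since the inequalities point opposite ways, species 1 can invade but species 2 cannot.

species 1 excludes species 2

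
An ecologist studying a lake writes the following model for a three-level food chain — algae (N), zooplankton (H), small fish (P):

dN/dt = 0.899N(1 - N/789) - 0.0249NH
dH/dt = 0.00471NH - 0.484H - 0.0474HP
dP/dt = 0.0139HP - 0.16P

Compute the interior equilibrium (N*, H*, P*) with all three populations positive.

N* ≈ 537, H* ≈ 11.5, P* ≈ 43.2

From dP/dt = 0: 0.0139H* = 0.16, so H* = 11.5.
From dN/dt = 0: 0.899(1 - N*/789) = 0.0249·11.5, giving N* = 789·(1 - 0.319) = 537.
From dH/dt = 0: 0.00471·537 - 0.484 = 0.0474P*, so P* = 2.05/0.0474 = 43.2.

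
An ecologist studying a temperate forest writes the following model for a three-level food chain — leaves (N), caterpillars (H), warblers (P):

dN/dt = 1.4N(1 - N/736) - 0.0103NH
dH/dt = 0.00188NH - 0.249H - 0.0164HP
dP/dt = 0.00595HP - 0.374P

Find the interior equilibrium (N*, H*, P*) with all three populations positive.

N* ≈ 396, H* ≈ 62.9, P* ≈ 30.2

From dP/dt = 0: 0.00595H* = 0.374, so H* = 62.9.
From dN/dt = 0: 1.4(1 - N*/736) = 0.0103·62.9, giving N* = 736·(1 - 0.462) = 396.
From dH/dt = 0: 0.00188·396 - 0.249 = 0.0164P*, so P* = 0.495/0.0164 = 30.2.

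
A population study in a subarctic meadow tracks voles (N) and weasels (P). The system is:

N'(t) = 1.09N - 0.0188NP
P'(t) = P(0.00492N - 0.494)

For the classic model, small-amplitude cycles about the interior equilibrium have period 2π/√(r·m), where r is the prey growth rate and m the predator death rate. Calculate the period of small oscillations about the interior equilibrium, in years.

T ≈ 8.56 years

Here r = 1.09 and m = 0.494, so r·m = 0.538.
ω = √0.538 = 0.734 per year, hence T = 2π/ω ≈ 8.56 years.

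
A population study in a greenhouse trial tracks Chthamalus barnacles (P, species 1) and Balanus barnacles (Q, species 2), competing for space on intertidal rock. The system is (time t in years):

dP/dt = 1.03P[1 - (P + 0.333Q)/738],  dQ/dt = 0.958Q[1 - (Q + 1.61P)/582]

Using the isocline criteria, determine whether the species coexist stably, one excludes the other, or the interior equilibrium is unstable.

Compare the nullcline intercepts: K1/α12 = 738/0.333 = 2220 > K2 = 582; K2/α21 = 582/1.61 = 361 < K1 = 738.
Since the inequalities point opposite ways, species 1 can invade but species 2 cannot.

species 1 excludes species 2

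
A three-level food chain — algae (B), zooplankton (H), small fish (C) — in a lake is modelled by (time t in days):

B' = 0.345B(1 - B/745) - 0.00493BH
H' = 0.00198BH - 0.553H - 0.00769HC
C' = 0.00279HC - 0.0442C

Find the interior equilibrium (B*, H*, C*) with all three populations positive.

From dC/dt = 0: 0.00279H* = 0.0442, so H* = 15.8.
From dB/dt = 0: 0.345(1 - B*/745) = 0.00493·15.8, giving B* = 745·(1 - 0.226) = 576.
From dH/dt = 0: 0.00198·576 - 0.553 = 0.00769C*, so C* = 0.588/0.00769 = 76.5.

B* ≈ 576, H* ≈ 15.8, C* ≈ 76.5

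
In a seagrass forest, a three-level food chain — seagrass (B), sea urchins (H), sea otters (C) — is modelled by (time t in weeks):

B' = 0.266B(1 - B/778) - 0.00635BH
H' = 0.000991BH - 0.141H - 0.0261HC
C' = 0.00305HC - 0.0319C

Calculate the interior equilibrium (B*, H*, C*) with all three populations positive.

From dC/dt = 0: 0.00305H* = 0.0319, so H* = 10.5.
From dB/dt = 0: 0.266(1 - B*/778) = 0.00635·10.5, giving B* = 778·(1 - 0.25) = 584.
From dH/dt = 0: 0.000991·584 - 0.141 = 0.0261C*, so C* = 0.437/0.0261 = 16.8.

B* ≈ 584, H* ≈ 10.5, C* ≈ 16.8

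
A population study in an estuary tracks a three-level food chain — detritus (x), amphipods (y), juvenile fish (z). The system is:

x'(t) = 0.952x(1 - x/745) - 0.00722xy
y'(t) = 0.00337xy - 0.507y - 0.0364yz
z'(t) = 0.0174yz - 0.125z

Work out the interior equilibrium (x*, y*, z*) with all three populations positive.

x* ≈ 704, y* ≈ 7.18, z* ≈ 51.3

From dz/dt = 0: 0.0174y* = 0.125, so y* = 7.18.
From dx/dt = 0: 0.952(1 - x*/745) = 0.00722·7.18, giving x* = 745·(1 - 0.0545) = 704.
From dy/dt = 0: 0.00337·704 - 0.507 = 0.0364z*, so z* = 1.87/0.0364 = 51.3.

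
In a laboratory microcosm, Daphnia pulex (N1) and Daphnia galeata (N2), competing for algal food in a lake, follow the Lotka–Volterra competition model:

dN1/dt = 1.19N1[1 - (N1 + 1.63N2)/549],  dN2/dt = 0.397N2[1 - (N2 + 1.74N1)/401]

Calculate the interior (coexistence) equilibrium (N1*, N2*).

N1* ≈ 57, N2* ≈ 302

Setting both brackets to zero gives the nullclines N1 + 1.63N2 = 549 and 1.74N1 + N2 = 401.
Substituting N2 = 401 - 1.74N1 into the first: N1(1 - 1.63·1.74) = 549 - 1.63·401.
So N1* = -105/-1.84 = 57, and then N2* = 401 - 1.74·57 = 302.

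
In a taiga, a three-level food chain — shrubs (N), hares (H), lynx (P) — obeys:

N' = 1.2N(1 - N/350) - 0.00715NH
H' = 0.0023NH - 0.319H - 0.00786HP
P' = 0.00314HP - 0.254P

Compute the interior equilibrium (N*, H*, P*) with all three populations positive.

From dP/dt = 0: 0.00314H* = 0.254, so H* = 80.9.
From dN/dt = 0: 1.2(1 - N*/350) = 0.00715·80.9, giving N* = 350·(1 - 0.482) = 181.
From dH/dt = 0: 0.0023·181 - 0.319 = 0.00786P*, so P* = 0.098/0.00786 = 12.5.

N* ≈ 181, H* ≈ 80.9, P* ≈ 12.5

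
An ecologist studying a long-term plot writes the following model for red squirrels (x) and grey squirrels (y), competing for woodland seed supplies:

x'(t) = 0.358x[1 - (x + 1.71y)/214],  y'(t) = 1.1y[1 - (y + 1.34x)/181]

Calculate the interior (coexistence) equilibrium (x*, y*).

x* ≈ 74, y* ≈ 81.9

Setting both brackets to zero gives the nullclines x + 1.71y = 214 and 1.34x + y = 181.
Substituting y = 181 - 1.34x into the first: x(1 - 1.71·1.34) = 214 - 1.71·181.
So x* = -95.5/-1.29 = 74, and then y* = 181 - 1.34·74 = 81.9.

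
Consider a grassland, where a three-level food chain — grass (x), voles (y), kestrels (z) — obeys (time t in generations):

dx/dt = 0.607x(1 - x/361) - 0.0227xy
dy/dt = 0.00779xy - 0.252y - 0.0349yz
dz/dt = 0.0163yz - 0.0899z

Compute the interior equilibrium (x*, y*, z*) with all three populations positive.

x* ≈ 287, y* ≈ 5.52, z* ≈ 56.7

From dz/dt = 0: 0.0163y* = 0.0899, so y* = 5.52.
From dx/dt = 0: 0.607(1 - x*/361) = 0.0227·5.52, giving x* = 361·(1 - 0.206) = 287.
From dy/dt = 0: 0.00779·287 - 0.252 = 0.0349z*, so z* = 1.98/0.0349 = 56.7.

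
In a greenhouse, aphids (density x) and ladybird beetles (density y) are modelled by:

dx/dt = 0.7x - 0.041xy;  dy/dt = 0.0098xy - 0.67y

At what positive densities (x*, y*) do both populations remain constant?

Set dy/dt = 0 with y > 0: 0.0098x - 0.67 = 0, so x* = 0.67/0.0098 = 68.4.
Set dx/dt = 0 with x > 0: 0.7 - 0.041y = 0, so y* = 0.7/0.041 = 17.1.

x* ≈ 68.4, y* ≈ 17.1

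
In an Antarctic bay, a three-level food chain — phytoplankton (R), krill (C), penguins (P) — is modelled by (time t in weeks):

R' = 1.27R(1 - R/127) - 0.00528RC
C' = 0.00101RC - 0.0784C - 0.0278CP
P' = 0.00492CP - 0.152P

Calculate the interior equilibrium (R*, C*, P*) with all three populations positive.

From dP/dt = 0: 0.00492C* = 0.152, so C* = 30.9.
From dR/dt = 0: 1.27(1 - R*/127) = 0.00528·30.9, giving R* = 127·(1 - 0.128) = 111.
From dC/dt = 0: 0.00101·111 - 0.0784 = 0.0278P*, so P* = 0.0334/0.0278 = 1.2.

R* ≈ 111, C* ≈ 30.9, P* ≈ 1.2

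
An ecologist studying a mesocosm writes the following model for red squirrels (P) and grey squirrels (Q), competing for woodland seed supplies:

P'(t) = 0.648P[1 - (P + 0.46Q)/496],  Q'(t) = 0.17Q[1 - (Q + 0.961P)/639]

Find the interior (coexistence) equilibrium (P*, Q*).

Setting both brackets to zero gives the nullclines P + 0.46Q = 496 and 0.961P + Q = 639.
Substituting Q = 639 - 0.961P into the first: P(1 - 0.46·0.961) = 496 - 0.46·639.
So P* = 202/0.558 = 362, and then Q* = 639 - 0.961·362 = 291.

P* ≈ 362, Q* ≈ 291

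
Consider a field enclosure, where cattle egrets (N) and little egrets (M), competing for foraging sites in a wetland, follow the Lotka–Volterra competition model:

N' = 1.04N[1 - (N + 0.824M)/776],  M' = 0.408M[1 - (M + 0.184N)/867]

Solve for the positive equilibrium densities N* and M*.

N* ≈ 72.6, M* ≈ 854

Setting both brackets to zero gives the nullclines N + 0.824M = 776 and 0.184N + M = 867.
Substituting M = 867 - 0.184N into the first: N(1 - 0.824·0.184) = 776 - 0.824·867.
So N* = 61.6/0.848 = 72.6, and then M* = 867 - 0.184·72.6 = 854.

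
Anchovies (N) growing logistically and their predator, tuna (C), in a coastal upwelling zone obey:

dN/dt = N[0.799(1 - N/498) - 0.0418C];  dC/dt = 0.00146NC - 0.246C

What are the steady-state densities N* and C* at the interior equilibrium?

N* ≈ 168, C* ≈ 12.6

From dC/dt = 0 with C > 0: 0.00146N* = 0.246, so N* = 168.
Substitute into dN/dt = 0: 0.799(1 - 168/498) = 0.0418C*.
The bracket is 0.662, giving C* = 0.529/0.0418 = 12.6.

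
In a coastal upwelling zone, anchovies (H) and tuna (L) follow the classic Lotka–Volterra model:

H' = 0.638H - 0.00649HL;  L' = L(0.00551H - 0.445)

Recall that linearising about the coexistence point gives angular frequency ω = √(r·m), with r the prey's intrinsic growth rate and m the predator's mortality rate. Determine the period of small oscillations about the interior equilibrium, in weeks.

T ≈ 11.8 weeks

Here r = 0.638 and m = 0.445, so r·m = 0.284.
ω = √0.284 = 0.533 per week, hence T = 2π/ω ≈ 11.8 weeks.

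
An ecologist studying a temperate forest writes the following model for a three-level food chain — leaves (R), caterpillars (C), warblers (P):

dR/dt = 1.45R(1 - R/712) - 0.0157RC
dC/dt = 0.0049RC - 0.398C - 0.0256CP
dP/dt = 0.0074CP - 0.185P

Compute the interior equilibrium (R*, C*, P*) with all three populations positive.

From dP/dt = 0: 0.0074C* = 0.185, so C* = 25.
From dR/dt = 0: 1.45(1 - R*/712) = 0.0157·25, giving R* = 712·(1 - 0.271) = 519.
From dC/dt = 0: 0.0049·519 - 0.398 = 0.0256P*, so P* = 2.15/0.0256 = 83.8.

R* ≈ 519, C* ≈ 25, P* ≈ 83.8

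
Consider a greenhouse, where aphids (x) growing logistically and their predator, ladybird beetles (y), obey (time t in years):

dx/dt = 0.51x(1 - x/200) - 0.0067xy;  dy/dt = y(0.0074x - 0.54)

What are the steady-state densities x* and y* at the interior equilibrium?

x* ≈ 73, y* ≈ 48.3

From dy/dt = 0 with y > 0: 0.0074x* = 0.54, so x* = 73.
Substitute into dx/dt = 0: 0.51(1 - 73/200) = 0.0067y*.
The bracket is 0.635, giving y* = 0.324/0.0067 = 48.3.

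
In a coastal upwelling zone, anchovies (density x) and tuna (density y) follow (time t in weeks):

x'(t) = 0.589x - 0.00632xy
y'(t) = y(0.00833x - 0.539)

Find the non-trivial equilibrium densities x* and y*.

Set dy/dt = 0 with y > 0: 0.00833x - 0.539 = 0, so x* = 0.539/0.00833 = 64.7.
Set dx/dt = 0 with x > 0: 0.589 - 0.00632y = 0, so y* = 0.589/0.00632 = 93.2.

x* ≈ 64.7, y* ≈ 93.2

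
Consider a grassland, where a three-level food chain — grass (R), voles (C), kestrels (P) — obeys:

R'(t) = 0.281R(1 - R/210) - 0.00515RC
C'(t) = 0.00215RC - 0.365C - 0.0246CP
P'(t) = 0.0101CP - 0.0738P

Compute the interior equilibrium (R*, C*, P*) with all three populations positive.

R* ≈ 182, C* ≈ 7.31, P* ≈ 1.06

From dP/dt = 0: 0.0101C* = 0.0738, so C* = 7.31.
From dR/dt = 0: 0.281(1 - R*/210) = 0.00515·7.31, giving R* = 210·(1 - 0.134) = 182.
From dC/dt = 0: 0.00215·182 - 0.365 = 0.0246P*, so P* = 0.026/0.0246 = 1.06.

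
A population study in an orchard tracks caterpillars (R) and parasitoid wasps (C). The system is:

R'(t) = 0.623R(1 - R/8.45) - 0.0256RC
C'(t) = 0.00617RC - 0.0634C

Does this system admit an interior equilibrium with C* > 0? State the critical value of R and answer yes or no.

Threshold R = 10.3; K < 10.3, so no, the predator goes extinct.

The predator equation gives dC/dt > 0 only when R > 0.0634/0.00617 = 10.3.
Without the predator, R → K = 8.45. Since 8.45 < 10.3, the predator cannot invade.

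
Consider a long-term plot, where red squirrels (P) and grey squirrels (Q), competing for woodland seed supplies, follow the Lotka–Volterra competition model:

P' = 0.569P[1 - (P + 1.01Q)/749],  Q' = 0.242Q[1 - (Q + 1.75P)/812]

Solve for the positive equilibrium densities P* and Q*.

P* ≈ 92.7, Q* ≈ 650

Setting both brackets to zero gives the nullclines P + 1.01Q = 749 and 1.75P + Q = 812.
Substituting Q = 812 - 1.75P into the first: P(1 - 1.01·1.75) = 749 - 1.01·812.
So P* = -71.1/-0.768 = 92.7, and then Q* = 812 - 1.75·92.7 = 650.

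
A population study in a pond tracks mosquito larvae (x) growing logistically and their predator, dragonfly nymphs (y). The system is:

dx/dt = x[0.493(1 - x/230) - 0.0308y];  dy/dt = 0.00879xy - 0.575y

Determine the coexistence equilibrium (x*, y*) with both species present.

x* ≈ 65.4, y* ≈ 11.5

From dy/dt = 0 with y > 0: 0.00879x* = 0.575, so x* = 65.4.
Substitute into dx/dt = 0: 0.493(1 - 65.4/230) = 0.0308y*.
The bracket is 0.716, giving y* = 0.353/0.0308 = 11.5.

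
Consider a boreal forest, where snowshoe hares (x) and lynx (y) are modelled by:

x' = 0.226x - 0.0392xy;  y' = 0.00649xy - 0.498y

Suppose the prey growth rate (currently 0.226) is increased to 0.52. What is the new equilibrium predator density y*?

y* ≈ 13.3

At the interior fixed point, setting dx/dt = 0 with x > 0 fixes y* = (prey growth rate)/(xy coefficient) — independent of the other coefficients.
With the change, y* = 0.52/0.0392 = 13.3; it rises from 5.77.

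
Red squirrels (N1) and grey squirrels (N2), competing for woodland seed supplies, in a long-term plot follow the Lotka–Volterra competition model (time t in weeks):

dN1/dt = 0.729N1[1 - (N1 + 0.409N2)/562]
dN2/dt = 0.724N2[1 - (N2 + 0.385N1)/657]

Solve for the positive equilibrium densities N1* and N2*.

Setting both brackets to zero gives the nullclines N1 + 0.409N2 = 562 and 0.385N1 + N2 = 657.
Substituting N2 = 657 - 0.385N1 into the first: N1(1 - 0.409·0.385) = 562 - 0.409·657.
So N1* = 293/0.843 = 348, and then N2* = 657 - 0.385·348 = 523.

N1* ≈ 348, N2* ≈ 523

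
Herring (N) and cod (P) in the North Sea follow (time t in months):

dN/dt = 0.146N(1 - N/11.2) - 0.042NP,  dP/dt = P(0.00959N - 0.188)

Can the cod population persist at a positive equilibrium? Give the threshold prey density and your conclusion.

Threshold N = 19.6; K < 19.6, so no, the predator goes extinct.

The predator equation gives dP/dt > 0 only when N > 0.188/0.00959 = 19.6.
Without the predator, N → K = 11.2. Since 11.2 < 19.6, the predator cannot invade.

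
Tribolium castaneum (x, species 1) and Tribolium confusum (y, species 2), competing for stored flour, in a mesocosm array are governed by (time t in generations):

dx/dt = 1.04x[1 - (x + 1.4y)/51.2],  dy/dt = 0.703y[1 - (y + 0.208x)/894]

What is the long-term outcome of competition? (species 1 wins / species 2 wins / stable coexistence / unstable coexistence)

species 2 excludes species 1

Compare the nullcline intercepts: K1/α12 = 51.2/1.4 = 36.6 < K2 = 894; K2/α21 = 894/0.208 = 4300 > K1 = 51.2.
Since the inequalities point opposite ways, species 2 can invade but species 1 cannot.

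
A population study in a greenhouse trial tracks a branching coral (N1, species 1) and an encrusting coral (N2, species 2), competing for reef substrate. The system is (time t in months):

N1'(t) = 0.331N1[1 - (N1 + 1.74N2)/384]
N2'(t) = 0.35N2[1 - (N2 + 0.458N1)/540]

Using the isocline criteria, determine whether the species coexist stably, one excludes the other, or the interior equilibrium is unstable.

Compare the nullcline intercepts: K1/α12 = 384/1.74 = 221 < K2 = 540; K2/α21 = 540/0.458 = 1180 > K1 = 384.
Since the inequalities point opposite ways, species 2 can invade but species 1 cannot.

species 2 excludes species 1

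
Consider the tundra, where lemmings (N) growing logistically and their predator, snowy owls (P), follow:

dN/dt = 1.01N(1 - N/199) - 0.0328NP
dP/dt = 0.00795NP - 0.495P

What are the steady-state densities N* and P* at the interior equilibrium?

From dP/dt = 0 with P > 0: 0.00795N* = 0.495, so N* = 62.3.
Substitute into dN/dt = 0: 1.01(1 - 62.3/199) = 0.0328P*.
The bracket is 0.687, giving P* = 0.694/0.0328 = 21.2.

N* ≈ 62.3, P* ≈ 21.2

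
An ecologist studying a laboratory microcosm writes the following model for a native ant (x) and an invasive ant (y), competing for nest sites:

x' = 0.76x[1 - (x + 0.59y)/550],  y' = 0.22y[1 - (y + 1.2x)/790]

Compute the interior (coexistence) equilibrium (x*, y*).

Setting both brackets to zero gives the nullclines x + 0.59y = 550 and 1.2x + y = 790.
Substituting y = 790 - 1.2x into the first: x(1 - 0.59·1.2) = 550 - 0.59·790.
So x* = 83.9/0.292 = 287, and then y* = 790 - 1.2·287 = 445.

x* ≈ 287, y* ≈ 445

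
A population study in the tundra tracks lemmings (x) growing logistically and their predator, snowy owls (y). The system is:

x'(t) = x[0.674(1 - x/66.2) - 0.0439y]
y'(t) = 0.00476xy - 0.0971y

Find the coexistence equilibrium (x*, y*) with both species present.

x* ≈ 20.4, y* ≈ 10.6

From dy/dt = 0 with y > 0: 0.00476x* = 0.0971, so x* = 20.4.
Substitute into dx/dt = 0: 0.674(1 - 20.4/66.2) = 0.0439y*.
The bracket is 0.692, giving y* = 0.466/0.0439 = 10.6.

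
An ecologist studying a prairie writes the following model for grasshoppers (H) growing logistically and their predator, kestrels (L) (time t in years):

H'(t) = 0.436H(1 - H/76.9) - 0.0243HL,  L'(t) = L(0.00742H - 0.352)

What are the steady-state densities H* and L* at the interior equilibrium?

H* ≈ 47.4, L* ≈ 6.87

From dL/dt = 0 with L > 0: 0.00742H* = 0.352, so H* = 47.4.
Substitute into dH/dt = 0: 0.436(1 - 47.4/76.9) = 0.0243L*.
The bracket is 0.383, giving L* = 0.167/0.0243 = 6.87.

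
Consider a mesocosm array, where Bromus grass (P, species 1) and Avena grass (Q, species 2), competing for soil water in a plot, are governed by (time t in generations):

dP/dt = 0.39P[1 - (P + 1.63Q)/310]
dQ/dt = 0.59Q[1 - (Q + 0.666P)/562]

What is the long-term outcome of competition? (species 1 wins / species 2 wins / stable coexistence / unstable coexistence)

species 2 excludes species 1

Compare the nullcline intercepts: K1/α12 = 310/1.63 = 190 < K2 = 562; K2/α21 = 562/0.666 = 844 > K1 = 310.
Since the inequalities point opposite ways, species 2 can invade but species 1 cannot.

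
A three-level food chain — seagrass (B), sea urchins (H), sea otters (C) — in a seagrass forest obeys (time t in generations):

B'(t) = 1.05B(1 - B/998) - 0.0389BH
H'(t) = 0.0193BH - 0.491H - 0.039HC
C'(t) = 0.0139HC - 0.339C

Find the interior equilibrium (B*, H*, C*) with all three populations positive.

B* ≈ 96.3, H* ≈ 24.4, C* ≈ 35.1

From dC/dt = 0: 0.0139H* = 0.339, so H* = 24.4.
From dB/dt = 0: 1.05(1 - B*/998) = 0.0389·24.4, giving B* = 998·(1 - 0.904) = 96.3.
From dH/dt = 0: 0.0193·96.3 - 0.491 = 0.039C*, so C* = 1.37/0.039 = 35.1.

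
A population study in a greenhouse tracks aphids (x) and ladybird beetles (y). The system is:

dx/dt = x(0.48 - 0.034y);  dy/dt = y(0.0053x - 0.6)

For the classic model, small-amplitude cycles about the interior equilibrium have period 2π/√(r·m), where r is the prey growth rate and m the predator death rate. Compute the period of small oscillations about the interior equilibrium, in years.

Here r = 0.48 and m = 0.6, so r·m = 0.288.
ω = √0.288 = 0.537 per year, hence T = 2π/ω ≈ 11.7 years.

T ≈ 11.7 years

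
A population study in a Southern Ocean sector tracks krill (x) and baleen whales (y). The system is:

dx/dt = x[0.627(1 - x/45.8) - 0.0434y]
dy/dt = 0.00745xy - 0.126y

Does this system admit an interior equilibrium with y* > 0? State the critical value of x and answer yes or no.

Threshold x = 16.9; K > 16.9, so yes, the predator persists.

The predator equation gives dy/dt > 0 only when x > 0.126/0.00745 = 16.9.
Without the predator, x → K = 45.8. Since 45.8 > 16.9, the predator can invade and persist.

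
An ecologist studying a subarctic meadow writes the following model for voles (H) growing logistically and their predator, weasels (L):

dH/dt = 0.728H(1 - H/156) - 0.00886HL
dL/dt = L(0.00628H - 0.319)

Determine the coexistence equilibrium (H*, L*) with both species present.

H* ≈ 50.8, L* ≈ 55.4

From dL/dt = 0 with L > 0: 0.00628H* = 0.319, so H* = 50.8.
Substitute into dH/dt = 0: 0.728(1 - 50.8/156) = 0.00886L*.
The bracket is 0.674, giving L* = 0.491/0.00886 = 55.4.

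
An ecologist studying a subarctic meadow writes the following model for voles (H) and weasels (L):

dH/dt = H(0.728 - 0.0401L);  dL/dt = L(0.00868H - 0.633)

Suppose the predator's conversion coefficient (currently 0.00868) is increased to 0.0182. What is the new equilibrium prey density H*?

At the interior fixed point, setting dL/dt = 0 with L > 0 fixes H* = (predator death rate)/(HL coefficient) — independent of the other coefficients.
With the change, H* = 0.633/0.0182 = 34.8; it falls from 72.9.

H* ≈ 34.8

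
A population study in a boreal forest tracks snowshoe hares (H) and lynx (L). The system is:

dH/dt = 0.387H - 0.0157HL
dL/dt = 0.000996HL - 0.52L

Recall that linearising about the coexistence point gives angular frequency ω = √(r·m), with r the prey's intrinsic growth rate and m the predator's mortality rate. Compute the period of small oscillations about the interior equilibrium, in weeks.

T ≈ 14 weeks

Here r = 0.387 and m = 0.52, so r·m = 0.201.
ω = √0.201 = 0.449 per week, hence T = 2π/ω ≈ 14 weeks.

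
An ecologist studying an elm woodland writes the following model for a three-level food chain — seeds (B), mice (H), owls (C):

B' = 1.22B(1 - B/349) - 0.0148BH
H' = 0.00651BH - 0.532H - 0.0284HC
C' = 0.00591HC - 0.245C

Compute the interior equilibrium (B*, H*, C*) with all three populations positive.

From dC/dt = 0: 0.00591H* = 0.245, so H* = 41.5.
From dB/dt = 0: 1.22(1 - B*/349) = 0.0148·41.5, giving B* = 349·(1 - 0.503) = 173.
From dH/dt = 0: 0.00651·173 - 0.532 = 0.0284C*, so C* = 0.597/0.0284 = 21.

B* ≈ 173, H* ≈ 41.5, C* ≈ 21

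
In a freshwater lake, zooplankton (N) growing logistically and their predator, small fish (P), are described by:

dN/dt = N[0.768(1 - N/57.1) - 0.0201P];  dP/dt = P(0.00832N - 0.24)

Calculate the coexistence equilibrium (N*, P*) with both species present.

N* ≈ 28.8, P* ≈ 18.9

From dP/dt = 0 with P > 0: 0.00832N* = 0.24, so N* = 28.8.
Substitute into dN/dt = 0: 0.768(1 - 28.8/57.1) = 0.0201P*.
The bracket is 0.495, giving P* = 0.38/0.0201 = 18.9.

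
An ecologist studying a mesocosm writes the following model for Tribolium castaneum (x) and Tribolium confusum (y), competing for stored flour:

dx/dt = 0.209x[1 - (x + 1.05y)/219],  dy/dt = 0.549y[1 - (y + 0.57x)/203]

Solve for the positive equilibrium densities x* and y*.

x* ≈ 14.6, y* ≈ 195

Setting both brackets to zero gives the nullclines x + 1.05y = 219 and 0.57x + y = 203.
Substituting y = 203 - 0.57x into the first: x(1 - 1.05·0.57) = 219 - 1.05·203.
So x* = 5.85/0.402 = 14.6, and then y* = 203 - 0.57·14.6 = 195.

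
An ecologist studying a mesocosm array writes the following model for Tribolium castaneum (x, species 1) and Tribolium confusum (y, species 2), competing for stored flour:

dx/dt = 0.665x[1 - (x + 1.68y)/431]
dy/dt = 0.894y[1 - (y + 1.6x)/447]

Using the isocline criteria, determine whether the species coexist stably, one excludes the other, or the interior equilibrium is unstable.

unstable coexistence (outcome depends on initial conditions)

Compare the nullcline intercepts: K1/α12 = 431/1.68 = 257 < K2 = 447; K2/α21 = 447/1.6 = 279 < K1 = 431.
Since both are reversed, neither can invade when rare; the interior point is a saddle.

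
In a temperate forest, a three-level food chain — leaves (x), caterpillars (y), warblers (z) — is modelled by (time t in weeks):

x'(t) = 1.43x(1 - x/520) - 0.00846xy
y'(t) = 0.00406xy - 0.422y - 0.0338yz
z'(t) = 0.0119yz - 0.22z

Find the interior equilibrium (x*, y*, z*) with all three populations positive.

From dz/dt = 0: 0.0119y* = 0.22, so y* = 18.5.
From dx/dt = 0: 1.43(1 - x*/520) = 0.00846·18.5, giving x* = 520·(1 - 0.109) = 463.
From dy/dt = 0: 0.00406·463 - 0.422 = 0.0338z*, so z* = 1.46/0.0338 = 43.1.

x* ≈ 463, y* ≈ 18.5, z* ≈ 43.1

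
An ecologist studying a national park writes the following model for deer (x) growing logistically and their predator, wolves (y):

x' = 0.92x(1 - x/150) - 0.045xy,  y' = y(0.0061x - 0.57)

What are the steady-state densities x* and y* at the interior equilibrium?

From dy/dt = 0 with y > 0: 0.0061x* = 0.57, so x* = 93.4.
Substitute into dx/dt = 0: 0.92(1 - 93.4/150) = 0.045y*.
The bracket is 0.377, giving y* = 0.347/0.045 = 7.71.

x* ≈ 93.4, y* ≈ 7.71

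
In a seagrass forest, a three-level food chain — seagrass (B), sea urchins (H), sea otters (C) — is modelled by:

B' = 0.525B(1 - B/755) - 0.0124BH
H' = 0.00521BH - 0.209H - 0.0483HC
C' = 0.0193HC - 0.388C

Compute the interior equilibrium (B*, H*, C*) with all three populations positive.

From dC/dt = 0: 0.0193H* = 0.388, so H* = 20.1.
From dB/dt = 0: 0.525(1 - B*/755) = 0.0124·20.1, giving B* = 755·(1 - 0.475) = 397.
From dH/dt = 0: 0.00521·397 - 0.209 = 0.0483C*, so C* = 1.86/0.0483 = 38.4.

B* ≈ 397, H* ≈ 20.1, C* ≈ 38.4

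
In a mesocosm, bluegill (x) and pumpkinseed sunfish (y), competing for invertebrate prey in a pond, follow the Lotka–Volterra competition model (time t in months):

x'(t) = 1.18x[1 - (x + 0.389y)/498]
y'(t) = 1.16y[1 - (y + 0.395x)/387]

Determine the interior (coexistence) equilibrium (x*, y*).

Setting both brackets to zero gives the nullclines x + 0.389y = 498 and 0.395x + y = 387.
Substituting y = 387 - 0.395x into the first: x(1 - 0.389·0.395) = 498 - 0.389·387.
So x* = 347/0.846 = 411, and then y* = 387 - 0.395·411 = 225.

x* ≈ 411, y* ≈ 225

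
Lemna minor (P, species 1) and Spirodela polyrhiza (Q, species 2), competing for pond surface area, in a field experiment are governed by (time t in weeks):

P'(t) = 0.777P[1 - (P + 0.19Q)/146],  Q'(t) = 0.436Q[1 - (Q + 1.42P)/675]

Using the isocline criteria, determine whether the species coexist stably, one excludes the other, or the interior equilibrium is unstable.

Compare the nullcline intercepts: K1/α12 = 146/0.19 = 768 > K2 = 675; K2/α21 = 675/1.42 = 475 > K1 = 146.
Since both inequalities hold, each species can invade when rare, so the interior equilibrium is stable.

stable coexistence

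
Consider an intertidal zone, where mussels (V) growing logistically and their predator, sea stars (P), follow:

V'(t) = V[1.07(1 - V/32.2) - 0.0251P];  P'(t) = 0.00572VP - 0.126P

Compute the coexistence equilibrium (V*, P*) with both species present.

V* ≈ 22, P* ≈ 13.5

From dP/dt = 0 with P > 0: 0.00572V* = 0.126, so V* = 22.
Substitute into dV/dt = 0: 1.07(1 - 22/32.2) = 0.0251P*.
The bracket is 0.316, giving P* = 0.338/0.0251 = 13.5.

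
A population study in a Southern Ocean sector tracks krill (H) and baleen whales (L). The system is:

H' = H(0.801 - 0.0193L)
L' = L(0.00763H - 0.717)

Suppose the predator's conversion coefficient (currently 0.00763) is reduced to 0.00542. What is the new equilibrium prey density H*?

H* ≈ 132

At the interior fixed point, setting dL/dt = 0 with L > 0 fixes H* = (predator death rate)/(HL coefficient) — independent of the other coefficients.
With the change, H* = 0.717/0.00542 = 132; it rises from 94.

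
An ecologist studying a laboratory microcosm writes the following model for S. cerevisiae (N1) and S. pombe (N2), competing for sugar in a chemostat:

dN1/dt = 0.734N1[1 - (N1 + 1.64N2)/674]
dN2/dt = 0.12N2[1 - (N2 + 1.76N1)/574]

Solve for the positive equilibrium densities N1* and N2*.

N1* ≈ 142, N2* ≈ 325

Setting both brackets to zero gives the nullclines N1 + 1.64N2 = 674 and 1.76N1 + N2 = 574.
Substituting N2 = 574 - 1.76N1 into the first: N1(1 - 1.64·1.76) = 674 - 1.64·574.
So N1* = -267/-1.89 = 142, and then N2* = 574 - 1.76·142 = 325.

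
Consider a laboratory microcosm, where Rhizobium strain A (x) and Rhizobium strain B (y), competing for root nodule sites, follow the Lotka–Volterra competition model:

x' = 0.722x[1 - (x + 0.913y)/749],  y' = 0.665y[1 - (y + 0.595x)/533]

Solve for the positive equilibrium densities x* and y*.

Setting both brackets to zero gives the nullclines x + 0.913y = 749 and 0.595x + y = 533.
Substituting y = 533 - 0.595x into the first: x(1 - 0.913·0.595) = 749 - 0.913·533.
So x* = 262/0.457 = 574, and then y* = 533 - 0.595·574 = 191.

x* ≈ 574, y* ≈ 191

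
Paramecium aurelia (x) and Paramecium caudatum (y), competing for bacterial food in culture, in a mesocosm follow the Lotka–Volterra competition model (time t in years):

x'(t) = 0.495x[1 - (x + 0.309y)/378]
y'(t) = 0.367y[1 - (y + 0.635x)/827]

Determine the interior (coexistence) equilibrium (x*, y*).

Setting both brackets to zero gives the nullclines x + 0.309y = 378 and 0.635x + y = 827.
Substituting y = 827 - 0.635x into the first: x(1 - 0.309·0.635) = 378 - 0.309·827.
So x* = 122/0.804 = 152, and then y* = 827 - 0.635·152 = 730.

x* ≈ 152, y* ≈ 730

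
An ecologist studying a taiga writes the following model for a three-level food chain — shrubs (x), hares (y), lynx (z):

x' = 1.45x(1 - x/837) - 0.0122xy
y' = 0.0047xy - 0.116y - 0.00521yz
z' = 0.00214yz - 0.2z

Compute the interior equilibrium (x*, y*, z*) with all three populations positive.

x* ≈ 179, y* ≈ 93.5, z* ≈ 139

From dz/dt = 0: 0.00214y* = 0.2, so y* = 93.5.
From dx/dt = 0: 1.45(1 - x*/837) = 0.0122·93.5, giving x* = 837·(1 - 0.786) = 179.
From dy/dt = 0: 0.0047·179 - 0.116 = 0.00521z*, so z* = 0.725/0.00521 = 139.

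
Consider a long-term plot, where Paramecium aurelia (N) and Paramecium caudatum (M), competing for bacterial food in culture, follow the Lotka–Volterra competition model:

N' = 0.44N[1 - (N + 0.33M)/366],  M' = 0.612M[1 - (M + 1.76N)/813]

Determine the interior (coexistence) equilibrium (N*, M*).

N* ≈ 233, M* ≈ 403

Setting both brackets to zero gives the nullclines N + 0.33M = 366 and 1.76N + M = 813.
Substituting M = 813 - 1.76N into the first: N(1 - 0.33·1.76) = 366 - 0.33·813.
So N* = 97.7/0.419 = 233, and then M* = 813 - 1.76·233 = 403.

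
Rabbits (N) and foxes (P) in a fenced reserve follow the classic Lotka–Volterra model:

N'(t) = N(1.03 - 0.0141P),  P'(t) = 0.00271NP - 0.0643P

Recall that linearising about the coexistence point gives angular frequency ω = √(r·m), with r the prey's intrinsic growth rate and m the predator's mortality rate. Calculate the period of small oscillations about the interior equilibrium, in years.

Here r = 1.03 and m = 0.0643, so r·m = 0.0662.
ω = √0.0662 = 0.257 per year, hence T = 2π/ω ≈ 24.4 years.

T ≈ 24.4 years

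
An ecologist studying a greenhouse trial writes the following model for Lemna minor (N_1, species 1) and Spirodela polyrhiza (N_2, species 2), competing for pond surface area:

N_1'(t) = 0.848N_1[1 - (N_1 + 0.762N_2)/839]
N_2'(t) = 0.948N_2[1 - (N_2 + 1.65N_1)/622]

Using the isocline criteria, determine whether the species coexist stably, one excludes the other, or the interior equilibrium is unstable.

Compare the nullcline intercepts: K1/α12 = 839/0.762 = 1100 > K2 = 622; K2/α21 = 622/1.65 = 377 < K1 = 839.
Since the inequalities point opposite ways, species 1 can invade but species 2 cannot.

species 1 excludes species 2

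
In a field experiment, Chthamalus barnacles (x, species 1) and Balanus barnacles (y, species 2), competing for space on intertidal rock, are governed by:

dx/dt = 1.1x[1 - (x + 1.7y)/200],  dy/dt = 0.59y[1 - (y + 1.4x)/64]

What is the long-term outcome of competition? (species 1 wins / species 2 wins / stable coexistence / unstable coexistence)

species 1 excludes species 2

Compare the nullcline intercepts: K1/α12 = 200/1.7 = 118 > K2 = 64; K2/α21 = 64/1.4 = 45.7 < K1 = 200.
Since the inequalities point opposite ways, species 1 can invade but species 2 cannot.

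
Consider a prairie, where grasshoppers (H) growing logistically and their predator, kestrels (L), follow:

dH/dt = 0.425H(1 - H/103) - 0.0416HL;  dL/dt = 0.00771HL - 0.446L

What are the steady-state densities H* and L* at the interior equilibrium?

From dL/dt = 0 with L > 0: 0.00771H* = 0.446, so H* = 57.8.
Substitute into dH/dt = 0: 0.425(1 - 57.8/103) = 0.0416L*.
The bracket is 0.438, giving L* = 0.186/0.0416 = 4.48.

H* ≈ 57.8, L* ≈ 4.48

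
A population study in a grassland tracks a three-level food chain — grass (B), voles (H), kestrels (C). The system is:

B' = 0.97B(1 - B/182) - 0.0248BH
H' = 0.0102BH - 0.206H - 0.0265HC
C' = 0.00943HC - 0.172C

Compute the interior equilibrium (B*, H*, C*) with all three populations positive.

B* ≈ 97.1, H* ≈ 18.2, C* ≈ 29.6

From dC/dt = 0: 0.00943H* = 0.172, so H* = 18.2.
From dB/dt = 0: 0.97(1 - B*/182) = 0.0248·18.2, giving B* = 182·(1 - 0.466) = 97.1.
From dH/dt = 0: 0.0102·97.1 - 0.206 = 0.0265C*, so C* = 0.785/0.0265 = 29.6.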